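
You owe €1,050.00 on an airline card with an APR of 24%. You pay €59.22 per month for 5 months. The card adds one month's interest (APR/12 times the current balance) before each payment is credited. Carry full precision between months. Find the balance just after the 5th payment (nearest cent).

€851.10

Monthly rate r = 24%/12 = 2% = 0.02.
Each month: B ← B·(1+r) − €59.22.
Month 1: interest €21.00; balance after payment €1,011.78.
Month 2: interest €20.24; balance after payment €972.80.
Month 3: interest €19.46; balance after payment €933.03.
Month 4: interest €18.66; balance after payment €892.47.
Month 5: interest €17.85; balance after payment €851.10.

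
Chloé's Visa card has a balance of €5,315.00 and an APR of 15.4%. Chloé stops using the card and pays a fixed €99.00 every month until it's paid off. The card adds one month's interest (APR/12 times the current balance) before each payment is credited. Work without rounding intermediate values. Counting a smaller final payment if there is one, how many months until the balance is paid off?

Monthly rate r = 15.4%/12 = 1.28333% = 0.0128333.
Recurrence: B ← B·(1+r) − €99.00.
Month 1: interest €68.21; balance after payment €5,284.21.
Month 2: interest €67.81; balance after payment €5,253.02.
Closed form: n = −ln(1 − rB₀/P)/ln(1+r) = −ln(0.31102)/ln(1.01283) ≈ 91.588, so the balance reaches zero during payment 92.

92 payments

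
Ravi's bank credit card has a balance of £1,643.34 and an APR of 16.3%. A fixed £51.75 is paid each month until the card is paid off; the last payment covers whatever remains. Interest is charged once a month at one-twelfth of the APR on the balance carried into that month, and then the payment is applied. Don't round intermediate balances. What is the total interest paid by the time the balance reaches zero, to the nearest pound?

Monthly rate r = 16.3%/12 = 1.35833% = 0.0135833.
Payoff takes n = ⌈−ln(1 − rB₀/P)/ln(1+r)⌉ = ⌈41.838⌉ = 42 payments; the last is £43.43.
Total paid = 41·£51.75 + £43.43 = £2,165.18.
Total interest = total paid − principal = £2,165.18 − £1,643.34 = £521.84.

£522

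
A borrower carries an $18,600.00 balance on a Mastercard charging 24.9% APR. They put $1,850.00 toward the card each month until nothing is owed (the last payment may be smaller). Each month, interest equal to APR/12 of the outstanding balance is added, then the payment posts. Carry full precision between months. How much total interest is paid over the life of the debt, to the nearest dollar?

$2,481

Monthly rate r = 24.9%/12 = 2.075% = 0.02075.
Payoff takes n = ⌈−ln(1 − rB₀/P)/ln(1+r)⌉ = ⌈11.393⌉ = 12 payments; the last is $731.01.
Total paid = 11·$1,850.00 + $731.01 = $21,081.01.
Total interest = total paid − principal = $21,081.01 − $18,600.00 = $2,481.01.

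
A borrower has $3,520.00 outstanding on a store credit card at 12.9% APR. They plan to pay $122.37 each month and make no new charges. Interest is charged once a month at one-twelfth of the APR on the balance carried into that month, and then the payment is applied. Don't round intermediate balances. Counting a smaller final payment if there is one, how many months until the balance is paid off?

Monthly rate r = 12.9%/12 = 1.075% = 0.01075.
Recurrence: B ← B·(1+r) − $122.37.
Month 1: interest $37.84; balance after payment $3,435.47.
Month 2: interest $36.93; balance after payment $3,350.03.
Closed form: n = −ln(1 − rB₀/P)/ln(1+r) = −ln(0.69077)/ln(1.01075) ≈ 34.598, so the balance reaches zero during payment 35.

35 payments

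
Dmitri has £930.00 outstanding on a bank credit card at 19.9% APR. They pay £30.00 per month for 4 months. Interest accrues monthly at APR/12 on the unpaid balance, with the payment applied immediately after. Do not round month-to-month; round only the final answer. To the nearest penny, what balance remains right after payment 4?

£870.22

Monthly rate r = 19.9%/12 = 1.65833% = 0.0165833.
Each month: B ← B·(1+r) − £30.00.
Month 1: interest £15.42; balance after payment £915.42.
Month 2: interest £15.18; balance after payment £900.60.
Month 3: interest £14.94; balance after payment £885.54.
Month 4: interest £14.69; balance after payment £870.22.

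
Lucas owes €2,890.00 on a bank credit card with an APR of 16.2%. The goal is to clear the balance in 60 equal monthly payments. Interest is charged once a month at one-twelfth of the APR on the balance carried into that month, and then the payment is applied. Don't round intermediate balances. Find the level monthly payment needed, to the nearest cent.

€70.59

Monthly rate r = 16.2%/12 = 1.35% = 0.0135.
Level-payment amortization: P = B₀·r / (1 − (1+r)^(−n)) = 2890.00·0.0135 / (1 − 1.0135^(−60)).
Denominator 1 − (1+r)^(−60) = 0.5527248.
P = 39.015 / 0.5527248 ≈ 70.59.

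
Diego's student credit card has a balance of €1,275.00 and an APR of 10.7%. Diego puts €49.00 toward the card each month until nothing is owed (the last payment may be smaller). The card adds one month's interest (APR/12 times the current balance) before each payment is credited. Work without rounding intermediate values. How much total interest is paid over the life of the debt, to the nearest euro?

Monthly rate r = 10.7%/12 = 0.891667% = 0.00891667.
Payoff takes n = ⌈−ln(1 − rB₀/P)/ln(1+r)⌉ = ⌈29.738⌉ = 30 payments; the last is €36.19.
Total paid = 29·€49.00 + €36.19 = €1,457.19.
Total interest = total paid − principal = €1,457.19 − €1,275.00 = €182.19.

€182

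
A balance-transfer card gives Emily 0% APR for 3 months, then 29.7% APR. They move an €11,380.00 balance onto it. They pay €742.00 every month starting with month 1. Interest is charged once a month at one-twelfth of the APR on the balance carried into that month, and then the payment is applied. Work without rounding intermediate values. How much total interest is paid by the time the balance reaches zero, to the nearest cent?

Promo months 1–3 at r₀ = 0%/12 = 0; months 4+ at r₁ = 29.7%/12 = 0.02475.
After month 3 (no interest yet): B = €11,380.00 − 3·€742.00 = €9,154.00.
Then at r₁ with €742.00/mo: n₂ = −ln(1 − r₁·B/P)/ln(1+r₁) ≈ 14.90 → 15 more payments.
Total paid = 17·€742.00 + €669.99 = €13,283.99; interest = €13,283.99 − €11,380.00 = €1,903.99.

€1,903.99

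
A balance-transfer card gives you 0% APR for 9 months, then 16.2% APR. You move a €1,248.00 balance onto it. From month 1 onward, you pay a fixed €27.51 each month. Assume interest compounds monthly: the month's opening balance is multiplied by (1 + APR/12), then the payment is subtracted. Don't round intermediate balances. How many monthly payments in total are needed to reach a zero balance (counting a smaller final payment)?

Promo months 1–9 at r₀ = 0%/12 = 0; months 10+ at r₁ = 16.2%/12 = 0.0135.
After month 9 (no interest yet): B = €1,248.00 − 9·€27.51 = €1,000.41.
Then at r₁ with €27.51/mo: n₂ = −ln(1 − r₁·B/P)/ln(1+r₁) ≈ 50.35 → 51 more payments.

60 months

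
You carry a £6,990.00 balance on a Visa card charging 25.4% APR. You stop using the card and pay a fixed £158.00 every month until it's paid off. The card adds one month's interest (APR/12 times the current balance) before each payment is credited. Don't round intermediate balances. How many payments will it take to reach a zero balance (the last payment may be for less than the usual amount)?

132 payments

Monthly rate r = 25.4%/12 = 2.11667% = 0.0211667.
Recurrence: B ← B·(1+r) − £158.00.
Month 1: interest £147.96; balance after payment £6,979.95.
Month 2: interest £147.74; balance after payment £6,969.70.
Closed form: n = −ln(1 − rB₀/P)/ln(1+r) = −ln(0.063576)/ln(1.02117) ≈ 131.555, so the balance reaches zero during payment 132.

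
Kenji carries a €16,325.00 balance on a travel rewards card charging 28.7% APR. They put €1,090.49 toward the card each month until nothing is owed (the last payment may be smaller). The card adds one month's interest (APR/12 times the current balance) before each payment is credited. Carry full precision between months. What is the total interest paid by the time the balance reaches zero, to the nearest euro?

€4,127

Monthly rate r = 28.7%/12 = 2.39167% = 0.0239167.
Payoff takes n = ⌈−ln(1 − rB₀/P)/ln(1+r)⌉ = ⌈18.753⌉ = 19 payments; the last is €823.54.
Total paid = 18·€1,090.49 + €823.54 = €20,452.36.
Total interest = total paid − principal = €20,452.36 − €16,325.00 = €4,127.36.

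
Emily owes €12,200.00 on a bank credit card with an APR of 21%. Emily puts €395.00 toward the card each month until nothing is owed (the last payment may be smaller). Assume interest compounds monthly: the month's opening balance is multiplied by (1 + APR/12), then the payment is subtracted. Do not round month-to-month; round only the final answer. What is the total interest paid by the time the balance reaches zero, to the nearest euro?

Monthly rate r = 21%/12 = 1.75% = 0.0175.
Payoff takes n = ⌈−ln(1 − rB₀/P)/ln(1+r)⌉ = ⌈44.824⌉ = 45 payments; the last is €325.86.
Total paid = 44·€395.00 + €325.86 = €17,705.86.
Total interest = total paid − principal = €17,705.86 − €12,200.00 = €5,505.86.

€5,506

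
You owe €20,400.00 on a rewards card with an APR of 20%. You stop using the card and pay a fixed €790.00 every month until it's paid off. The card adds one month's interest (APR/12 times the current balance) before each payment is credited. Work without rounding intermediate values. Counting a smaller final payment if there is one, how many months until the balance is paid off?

Monthly rate r = 20%/12 = 1.66667% = 0.0166667.
Recurrence: B ← B·(1+r) − €790.00.
Month 1: interest €340.00; balance after payment €19,950.00.
Month 2: interest €332.50; balance after payment €19,492.50.
Closed form: n = −ln(1 − rB₀/P)/ln(1+r) = −ln(0.56962)/ln(1.01667) ≈ 34.048, so the balance reaches zero during payment 35.

35 months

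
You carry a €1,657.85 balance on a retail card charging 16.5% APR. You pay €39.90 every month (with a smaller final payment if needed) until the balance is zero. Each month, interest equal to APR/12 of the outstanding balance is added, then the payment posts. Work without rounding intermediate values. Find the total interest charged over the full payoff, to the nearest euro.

€817

Monthly rate r = 16.5%/12 = 1.375% = 0.01375.
Payoff takes n = ⌈−ln(1 − rB₀/P)/ln(1+r)⌉ = ⌈62.025⌉ = 63 payments; the last is €1.00.
Total paid = 62·€39.90 + €1.00 = €2,474.80.
Total interest = total paid − principal = €2,474.80 − €1,657.85 = €816.95.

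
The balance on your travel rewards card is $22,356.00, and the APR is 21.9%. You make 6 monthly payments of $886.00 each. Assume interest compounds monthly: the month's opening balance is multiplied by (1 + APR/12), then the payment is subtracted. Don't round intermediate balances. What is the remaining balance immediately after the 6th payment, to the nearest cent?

$19,353.90

Monthly rate r = 21.9%/12 = 1.825% = 0.01825.
Each month: B ← B·(1+r) − $886.00.
Month 1: interest $408.00; balance after payment $21,878.00.
Month 2: interest $399.27; balance after payment $21,391.27.
Month 3: interest $390.39; balance after payment $20,895.66.
Month 4: interest $381.35; balance after payment $20,391.01.
Month 5: interest $372.14; balance after payment $19,877.14.
Month 6: interest $362.76; balance after payment $19,353.90.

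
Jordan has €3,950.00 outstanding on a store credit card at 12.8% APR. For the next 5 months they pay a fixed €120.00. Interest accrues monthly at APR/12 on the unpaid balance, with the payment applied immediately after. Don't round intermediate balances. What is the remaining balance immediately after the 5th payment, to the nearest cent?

€3,552.27

Monthly rate r = 12.8%/12 = 1.06667% = 0.0106667.
Each month: B ← B·(1+r) − €120.00.
Month 1: interest €42.13; balance after payment €3,872.13.
Month 2: interest €41.30; balance after payment €3,793.44.
Month 3: interest €40.46; balance after payment €3,713.90.
Month 4: interest €39.61; balance after payment €3,633.51.
Month 5: interest €38.76; balance after payment €3,552.27.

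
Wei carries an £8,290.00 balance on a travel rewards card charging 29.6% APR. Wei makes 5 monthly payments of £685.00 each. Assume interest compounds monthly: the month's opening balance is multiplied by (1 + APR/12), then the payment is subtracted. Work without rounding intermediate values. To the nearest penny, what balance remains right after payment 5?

£5,765.95

Monthly rate r = 29.6%/12 = 2.46667% = 0.0246667.
Each month: B ← B·(1+r) − £685.00.
Month 1: interest £204.49; balance after payment £7,809.49.
Month 2: interest £192.63; balance after payment £7,317.12.
Month 3: interest £180.49; balance after payment £6,812.61.
Month 4: interest £168.04; balance after payment £6,295.65.
Month 5: interest £155.29; balance after payment £5,765.95.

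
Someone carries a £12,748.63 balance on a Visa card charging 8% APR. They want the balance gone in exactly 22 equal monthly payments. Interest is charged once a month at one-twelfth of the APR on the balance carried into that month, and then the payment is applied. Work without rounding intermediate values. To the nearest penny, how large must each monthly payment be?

Monthly rate r = 8%/12 = 0.666667% = 0.00666667.
Level-payment amortization: P = B₀·r / (1 − (1+r)^(−n)) = 12748.63·0.00666667 / (1 − 1.00667^(−22)).
Denominator 1 − (1+r)^(−22) = 0.135997779.
P = 84.9909 / 0.135997779 ≈ 624.94.

£624.94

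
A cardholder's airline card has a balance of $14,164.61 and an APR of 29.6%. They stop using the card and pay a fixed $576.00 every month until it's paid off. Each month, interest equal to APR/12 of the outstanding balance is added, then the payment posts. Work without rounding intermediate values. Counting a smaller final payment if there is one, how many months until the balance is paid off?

Monthly rate r = 29.6%/12 = 2.46667% = 0.0246667.
Recurrence: B ← B·(1+r) − $576.00.
Month 1: interest $349.39; balance after payment $13,938.00.
Month 2: interest $343.80; balance after payment $13,705.81.
Closed form: n = −ln(1 − rB₀/P)/ln(1+r) = −ln(0.39341)/ln(1.02467) ≈ 38.285, so the balance reaches zero during payment 39.

39 months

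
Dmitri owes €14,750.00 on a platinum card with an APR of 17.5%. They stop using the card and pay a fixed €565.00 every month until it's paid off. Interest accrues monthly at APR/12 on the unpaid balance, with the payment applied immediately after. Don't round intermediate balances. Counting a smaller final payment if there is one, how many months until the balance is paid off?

Monthly rate r = 17.5%/12 = 1.45833% = 0.0145833.
Recurrence: B ← B·(1+r) − €565.00.
Month 1: interest €215.10; balance after payment €14,400.10.
Month 2: interest €210.00; balance after payment €14,045.11.
Closed form: n = −ln(1 − rB₀/P)/ln(1+r) = −ln(0.61928)/ln(1.01458) ≈ 33.098, so the balance reaches zero during payment 34.

34 payments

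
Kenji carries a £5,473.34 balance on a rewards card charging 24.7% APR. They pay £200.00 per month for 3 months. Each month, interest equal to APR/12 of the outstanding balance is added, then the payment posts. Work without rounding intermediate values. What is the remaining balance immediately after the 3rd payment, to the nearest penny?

Monthly rate r = 24.7%/12 = 2.05833% = 0.0205833.
Each month: B ← B·(1+r) − £200.00.
Month 1: interest £112.66; balance after payment £5,386.00.
Month 2: interest £110.86; balance after payment £5,296.86.
Month 3: interest £109.03; balance after payment £5,205.89.

£5,205.89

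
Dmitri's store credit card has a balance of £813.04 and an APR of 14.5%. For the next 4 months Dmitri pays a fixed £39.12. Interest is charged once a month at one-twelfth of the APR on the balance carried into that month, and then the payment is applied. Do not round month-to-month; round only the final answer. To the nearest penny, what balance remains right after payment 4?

Monthly rate r = 14.5%/12 = 1.20833% = 0.0120833.
Each month: B ← B·(1+r) − £39.12.
Month 1: interest £9.82; balance after payment £783.74.
Month 2: interest £9.47; balance after payment £754.09.
Month 3: interest £9.11; balance after payment £724.09.
Month 4: interest £8.75; balance after payment £693.72.

£693.72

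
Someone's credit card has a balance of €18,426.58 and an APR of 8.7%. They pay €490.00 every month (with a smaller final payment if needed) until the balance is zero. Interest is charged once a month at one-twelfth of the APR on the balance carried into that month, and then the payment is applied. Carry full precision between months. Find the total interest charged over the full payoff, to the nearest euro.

Monthly rate r = 8.7%/12 = 0.725% = 0.00725.
Payoff takes n = ⌈−ln(1 − rB₀/P)/ln(1+r)⌉ = ⌈44.067⌉ = 45 payments; the last is €32.81.
Total paid = 44·€490.00 + €32.81 = €21,592.81.
Total interest = total paid − principal = €21,592.81 − €18,426.58 = €3,166.23.

€3,166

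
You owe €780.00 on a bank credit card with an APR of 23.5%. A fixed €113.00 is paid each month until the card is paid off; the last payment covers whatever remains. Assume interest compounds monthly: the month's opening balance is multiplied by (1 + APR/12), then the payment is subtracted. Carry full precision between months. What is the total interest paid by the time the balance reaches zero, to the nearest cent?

Monthly rate r = 23.5%/12 = 1.95833% = 0.0195833.
Payoff takes n = ⌈−ln(1 − rB₀/P)/ln(1+r)⌉ = ⌈7.488⌉ = 8 payments; the last is €55.46.
Total paid = 7·€113.00 + €55.46 = €846.46.
Total interest = total paid − principal = €846.46 − €780.00 = €66.46.

€66.46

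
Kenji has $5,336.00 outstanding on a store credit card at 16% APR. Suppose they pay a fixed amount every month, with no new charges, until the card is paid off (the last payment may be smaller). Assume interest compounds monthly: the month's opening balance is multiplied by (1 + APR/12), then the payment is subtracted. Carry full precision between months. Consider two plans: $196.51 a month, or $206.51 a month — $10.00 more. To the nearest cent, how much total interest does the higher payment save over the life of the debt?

$83.27

Monthly rate r = 16%/12 = 1.33333% = 0.0133333.
At $196.51/mo: n = ⌈−ln(1 − rB₀/P)/ln(1+r)⌉ = 34 payments (last $184.12); total interest = total paid − $5,336.00 = $1,332.95.
At $206.51/mo: 32 payments (last $183.87); total interest $1,249.68.
Interest saved = $1,332.95 − $1,249.68 = $83.27.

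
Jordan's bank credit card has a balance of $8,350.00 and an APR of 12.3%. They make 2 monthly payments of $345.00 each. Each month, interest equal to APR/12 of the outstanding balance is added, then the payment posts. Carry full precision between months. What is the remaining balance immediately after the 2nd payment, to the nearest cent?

$7,828.52

Monthly rate r = 12.3%/12 = 1.025% = 0.01025.
Each month: B ← B·(1+r) − $345.00.
Month 1: interest $85.59; balance after payment $8,090.59.
Month 2: interest $82.93; balance after payment $7,828.52.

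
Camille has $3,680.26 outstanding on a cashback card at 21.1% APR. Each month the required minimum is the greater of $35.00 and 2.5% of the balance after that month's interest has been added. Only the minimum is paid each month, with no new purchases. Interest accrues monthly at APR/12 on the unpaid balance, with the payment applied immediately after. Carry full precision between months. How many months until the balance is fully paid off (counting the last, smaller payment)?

193 months

Monthly rate r = 21.1%/12 = 1.75833% = 0.0175833.
While 2.5% of the post-interest balance exceeds $35.00, each month B ← (B·(1+r))·(1 − 0.025), i.e. B shrinks by the factor (1+r)·0.975 = 0.99214.
This holds for months 1–125. Entering month 126 the balance is $1,373.10; 2.5% of the post-interest balance is now below $35.00, so the flat $35.00 minimum applies from here.
From month 126 a fixed $35.00 at rate r clears $1,373.10 in 68 more payments. Total: 125 + 68 = 193 months.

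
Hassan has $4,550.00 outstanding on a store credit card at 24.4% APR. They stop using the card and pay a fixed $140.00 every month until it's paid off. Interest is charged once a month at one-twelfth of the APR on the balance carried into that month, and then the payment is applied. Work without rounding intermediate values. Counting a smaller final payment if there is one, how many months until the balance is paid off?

Monthly rate r = 24.4%/12 = 2.03333% = 0.0203333.
Recurrence: B ← B·(1+r) − $140.00.
Month 1: interest $92.52; balance after payment $4,502.52.
Month 2: interest $91.55; balance after payment $4,454.07.
Closed form: n = −ln(1 − rB₀/P)/ln(1+r) = −ln(0.33917)/ln(1.02033) ≈ 53.716, so the balance reaches zero during payment 54.

54 months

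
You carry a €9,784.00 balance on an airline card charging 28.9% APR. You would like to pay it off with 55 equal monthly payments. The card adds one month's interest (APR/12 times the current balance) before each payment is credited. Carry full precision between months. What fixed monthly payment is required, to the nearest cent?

€322.84

Monthly rate r = 28.9%/12 = 2.40833% = 0.0240833.
Level-payment amortization: P = B₀·r / (1 − (1+r)^(−n)) = 9784.00·0.0240833 / (1 − 1.02408^(−55)).
Denominator 1 − (1+r)^(−55) = 0.729878844.
P = 235.631 / 0.729878844 ≈ 322.84.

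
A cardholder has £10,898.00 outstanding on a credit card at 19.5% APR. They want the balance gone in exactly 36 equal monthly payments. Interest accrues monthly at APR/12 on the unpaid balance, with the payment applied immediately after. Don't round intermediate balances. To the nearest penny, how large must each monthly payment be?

£402.24

Monthly rate r = 19.5%/12 = 1.625% = 0.01625.
Level-payment amortization: P = B₀·r / (1 − (1+r)^(−n)) = 10898.00·0.01625 / (1 − 1.01625^(−36)).
Denominator 1 − (1+r)^(−36) = 0.440268317.
P = 177.093 / 0.440268317 ≈ 402.24.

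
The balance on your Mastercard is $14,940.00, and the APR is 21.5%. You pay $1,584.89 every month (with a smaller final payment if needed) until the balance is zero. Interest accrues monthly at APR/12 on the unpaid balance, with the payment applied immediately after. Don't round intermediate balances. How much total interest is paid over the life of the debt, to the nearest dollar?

$1,574

Monthly rate r = 21.5%/12 = 1.79167% = 0.0179167.
Payoff takes n = ⌈−ln(1 − rB₀/P)/ln(1+r)⌉ = ⌈10.418⌉ = 11 payments; the last is $665.19.
Total paid = 10·$1,584.89 + $665.19 = $16,514.09.
Total interest = total paid − principal = $16,514.09 − $14,940.00 = $1,574.09.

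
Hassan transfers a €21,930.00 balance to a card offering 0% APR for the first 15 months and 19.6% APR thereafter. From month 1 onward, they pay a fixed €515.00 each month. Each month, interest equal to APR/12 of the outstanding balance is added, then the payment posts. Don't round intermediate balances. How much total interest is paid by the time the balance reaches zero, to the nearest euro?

Promo months 1–15 at r₀ = 0%/12 = 0; months 16+ at r₁ = 19.6%/12 = 0.0163333.
After month 15 (no interest yet): B = €21,930.00 − 15·€515.00 = €14,205.00.
Then at r₁ with €515.00/mo: n₂ = −ln(1 − r₁·B/P)/ln(1+r₁) ≈ 36.96 → 37 more payments.
Total paid = 51·€515.00 + €493.61 = €26,758.61; interest = €26,758.61 − €21,930.00 = €4,828.61.

€4,829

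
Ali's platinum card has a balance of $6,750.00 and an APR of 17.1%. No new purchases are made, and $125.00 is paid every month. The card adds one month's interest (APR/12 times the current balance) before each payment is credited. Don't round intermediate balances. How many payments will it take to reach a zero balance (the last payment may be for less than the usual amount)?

Monthly rate r = 17.1%/12 = 1.425% = 0.01425.
Recurrence: B ← B·(1+r) − $125.00.
Month 1: interest $96.19; balance after payment $6,721.19.
Month 2: interest $95.78; balance after payment $6,691.96.
Closed form: n = −ln(1 − rB₀/P)/ln(1+r) = −ln(0.2305)/ln(1.01425) ≈ 103.715, so the balance reaches zero during payment 104.

104 months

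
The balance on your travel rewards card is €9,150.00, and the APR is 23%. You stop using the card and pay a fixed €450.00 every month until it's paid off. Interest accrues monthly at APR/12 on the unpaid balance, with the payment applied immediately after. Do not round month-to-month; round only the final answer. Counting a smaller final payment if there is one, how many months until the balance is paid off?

Monthly rate r = 23%/12 = 1.91667% = 0.0191667.
Recurrence: B ← B·(1+r) − €450.00.
Month 1: interest €175.38; balance after payment €8,875.38.
Month 2: interest €170.11; balance after payment €8,595.49.
Closed form: n = −ln(1 − rB₀/P)/ln(1+r) = −ln(0.61028)/ln(1.01917) ≈ 26.012, so the balance reaches zero during payment 27.

27 payments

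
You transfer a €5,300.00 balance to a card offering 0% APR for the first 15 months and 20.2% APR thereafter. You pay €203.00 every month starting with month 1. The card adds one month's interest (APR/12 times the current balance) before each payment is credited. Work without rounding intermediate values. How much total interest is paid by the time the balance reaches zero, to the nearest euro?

€263

Promo months 1–15 at r₀ = 0%/12 = 0; months 16+ at r₁ = 20.2%/12 = 0.0168333.
After month 15 (no interest yet): B = €5,300.00 − 15·€203.00 = €2,255.00.
Then at r₁ with €203.00/mo: n₂ = −ln(1 − r₁·B/P)/ln(1+r₁) ≈ 12.40 → 13 more payments.
Total paid = 27·€203.00 + €81.82 = €5,562.82; interest = €5,562.82 − €5,300.00 = €262.82.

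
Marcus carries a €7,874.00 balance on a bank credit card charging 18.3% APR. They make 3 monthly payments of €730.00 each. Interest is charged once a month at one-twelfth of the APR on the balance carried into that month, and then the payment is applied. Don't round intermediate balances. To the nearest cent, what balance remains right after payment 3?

Monthly rate r = 18.3%/12 = 1.525% = 0.01525.
Each month: B ← B·(1+r) − €730.00.
Month 1: interest €120.08; balance after payment €7,264.08.
Month 2: interest €110.78; balance after payment €6,644.86.
Month 3: interest €101.33; balance after payment €6,016.19.

€6,016.19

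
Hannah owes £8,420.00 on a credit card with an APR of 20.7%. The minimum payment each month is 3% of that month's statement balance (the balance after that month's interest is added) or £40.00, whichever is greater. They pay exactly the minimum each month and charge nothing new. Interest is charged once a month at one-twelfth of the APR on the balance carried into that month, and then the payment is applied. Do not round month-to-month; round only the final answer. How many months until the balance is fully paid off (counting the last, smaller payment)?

188 months

Monthly rate r = 20.7%/12 = 1.725% = 0.01725.
While 3% of the post-interest balance exceeds £40.00, each month B ← (B·(1+r))·(1 − 0.03), i.e. B shrinks by the factor (1+r)·0.97 = 0.98673.
This holds for months 1–140. Entering month 141 the balance is £1,297.87; 3% of the post-interest balance is now below £40.00, so the flat £40.00 minimum applies from here.
From month 141 a fixed £40.00 at rate r clears £1,297.87 in 48 more payments. Total: 140 + 48 = 188 months.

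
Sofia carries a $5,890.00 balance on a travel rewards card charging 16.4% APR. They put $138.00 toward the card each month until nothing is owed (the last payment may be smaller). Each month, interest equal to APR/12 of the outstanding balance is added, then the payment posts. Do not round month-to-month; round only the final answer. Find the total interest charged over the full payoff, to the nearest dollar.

$3,010

Monthly rate r = 16.4%/12 = 1.36667% = 0.0136667.
Payoff takes n = ⌈−ln(1 − rB₀/P)/ln(1+r)⌉ = ⌈64.491⌉ = 65 payments; the last is $68.01.
Total paid = 64·$138.00 + $68.01 = $8,900.01.
Total interest = total paid − principal = $8,900.01 − $5,890.00 = $3,010.01.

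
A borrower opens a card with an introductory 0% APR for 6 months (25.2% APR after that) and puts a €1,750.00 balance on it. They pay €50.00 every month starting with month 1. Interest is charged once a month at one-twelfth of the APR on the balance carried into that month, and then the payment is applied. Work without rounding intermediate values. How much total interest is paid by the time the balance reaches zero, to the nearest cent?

€809.30

Promo months 1–6 at r₀ = 0%/12 = 0; months 7+ at r₁ = 25.2%/12 = 0.021.
After month 6 (no interest yet): B = €1,750.00 − 6·€50.00 = €1,450.00.
Then at r₁ with €50.00/mo: n₂ = −ln(1 − r₁·B/P)/ln(1+r₁) ≈ 45.18 → 46 more payments.
Total paid = 51·€50.00 + €9.30 = €2,559.30; interest = €2,559.30 − €1,750.00 = €809.30.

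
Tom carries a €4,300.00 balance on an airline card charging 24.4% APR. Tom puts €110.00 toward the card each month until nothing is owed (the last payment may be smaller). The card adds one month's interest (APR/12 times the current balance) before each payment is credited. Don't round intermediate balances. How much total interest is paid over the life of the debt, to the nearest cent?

€4,356.28

Monthly rate r = 24.4%/12 = 2.03333% = 0.0203333.
Payoff takes n = ⌈−ln(1 − rB₀/P)/ln(1+r)⌉ = ⌈78.691⌉ = 79 payments; the last is €76.28.
Total paid = 78·€110.00 + €76.28 = €8,656.28.
Total interest = total paid − principal = €8,656.28 − €4,300.00 = €4,356.28.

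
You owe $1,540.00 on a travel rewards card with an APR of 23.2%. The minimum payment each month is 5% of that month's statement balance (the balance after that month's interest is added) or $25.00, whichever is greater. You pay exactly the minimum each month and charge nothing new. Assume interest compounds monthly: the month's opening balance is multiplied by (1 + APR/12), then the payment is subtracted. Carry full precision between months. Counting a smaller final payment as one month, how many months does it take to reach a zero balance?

Monthly rate r = 23.2%/12 = 1.93333% = 0.0193333.
While 5% of the post-interest balance exceeds $25.00, each month B ← (B·(1+r))·(1 − 0.05), i.e. B shrinks by the factor (1+r)·0.95 = 0.96837.
This holds for months 1–36. Entering month 37 the balance is $484.12; 5% of the post-interest balance is now below $25.00, so the flat $25.00 minimum applies from here.
From month 37 a fixed $25.00 at rate r clears $484.12 in 25 more payments. Total: 36 + 25 = 61 months.

61 months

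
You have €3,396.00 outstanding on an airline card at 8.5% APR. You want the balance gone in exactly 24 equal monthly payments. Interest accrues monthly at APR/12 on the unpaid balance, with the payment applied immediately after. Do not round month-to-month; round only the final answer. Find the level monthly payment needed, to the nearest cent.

Monthly rate r = 8.5%/12 = 0.708333% = 0.00708333.
Level-payment amortization: P = B₀·r / (1 − (1+r)^(−n)) = 3396.00·0.00708333 / (1 − 1.00708^(−24)).
Denominator 1 − (1+r)^(−24) = 0.155829461.
P = 24.055 / 0.155829461 ≈ 154.37.

€154.37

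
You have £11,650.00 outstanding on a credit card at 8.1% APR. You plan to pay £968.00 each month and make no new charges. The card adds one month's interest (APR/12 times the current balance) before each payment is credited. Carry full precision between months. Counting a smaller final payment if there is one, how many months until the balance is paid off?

13 months

Monthly rate r = 8.1%/12 = 0.675% = 0.00675.
Recurrence: B ← B·(1+r) − £968.00.
Month 1: interest £78.64; balance after payment £10,760.64.
Month 2: interest £72.63; balance after payment £9,865.27.
Closed form: n = −ln(1 − rB₀/P)/ln(1+r) = −ln(0.91876)/ln(1.00675) ≈ 12.594, so the balance reaches zero during payment 13.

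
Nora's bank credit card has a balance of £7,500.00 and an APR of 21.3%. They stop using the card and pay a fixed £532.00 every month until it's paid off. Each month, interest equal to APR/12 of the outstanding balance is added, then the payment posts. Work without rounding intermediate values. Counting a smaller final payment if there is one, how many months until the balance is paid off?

Monthly rate r = 21.3%/12 = 1.775% = 0.01775.
Recurrence: B ← B·(1+r) − £532.00.
Month 1: interest £133.12; balance after payment £7,101.12.
Month 2: interest £126.04; balance after payment £6,695.17.
Closed form: n = −ln(1 − rB₀/P)/ln(1+r) = −ln(0.74977)/ln(1.01775) ≈ 16.369, so the balance reaches zero during payment 17.

17 payments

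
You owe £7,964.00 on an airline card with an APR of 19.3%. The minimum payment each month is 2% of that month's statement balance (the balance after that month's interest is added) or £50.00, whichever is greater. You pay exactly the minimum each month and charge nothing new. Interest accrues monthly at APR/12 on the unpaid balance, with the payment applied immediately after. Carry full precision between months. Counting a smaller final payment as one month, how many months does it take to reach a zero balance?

Monthly rate r = 19.3%/12 = 1.60833% = 0.0160833.
While 2% of the post-interest balance exceeds £50.00, each month B ← (B·(1+r))·(1 − 0.02), i.e. B shrinks by the factor (1+r)·0.98 = 0.99576.
This holds for months 1–277. Entering month 278 the balance is £2,455.72; 2% of the post-interest balance is now below £50.00, so the flat £50.00 minimum applies from here.
From month 278 a fixed £50.00 at rate r clears £2,455.72 in 98 more payments. Total: 277 + 98 = 375 months.

375 months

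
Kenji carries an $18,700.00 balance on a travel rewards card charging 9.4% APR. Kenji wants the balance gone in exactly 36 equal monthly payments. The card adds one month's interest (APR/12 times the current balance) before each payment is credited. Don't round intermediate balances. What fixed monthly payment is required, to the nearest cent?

$598.14

Monthly rate r = 9.4%/12 = 0.783333% = 0.00783333.
Level-payment amortization: P = B₀·r / (1 − (1+r)^(−n)) = 18700.00·0.00783333 / (1 − 1.00783^(−36)).
Denominator 1 − (1+r)^(−36) = 0.24489709.
P = 146.483 / 0.24489709 ≈ 598.14.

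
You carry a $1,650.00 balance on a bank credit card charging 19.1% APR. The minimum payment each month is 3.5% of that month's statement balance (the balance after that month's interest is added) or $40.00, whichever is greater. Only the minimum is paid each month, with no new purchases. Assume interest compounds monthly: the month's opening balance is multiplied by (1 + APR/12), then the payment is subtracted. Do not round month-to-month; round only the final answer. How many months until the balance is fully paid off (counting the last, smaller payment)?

Monthly rate r = 19.1%/12 = 1.59167% = 0.0159167.
While 3.5% of the post-interest balance exceeds $40.00, each month B ← (B·(1+r))·(1 − 0.035), i.e. B shrinks by the factor (1+r)·0.965 = 0.98036.
This holds for months 1–20. Entering month 21 the balance is $1,109.67; 3.5% of the post-interest balance is now below $40.00, so the flat $40.00 minimum applies from here.
From month 21 a fixed $40.00 at rate r clears $1,109.67 in 37 more payments. Total: 20 + 37 = 57 months.

57 months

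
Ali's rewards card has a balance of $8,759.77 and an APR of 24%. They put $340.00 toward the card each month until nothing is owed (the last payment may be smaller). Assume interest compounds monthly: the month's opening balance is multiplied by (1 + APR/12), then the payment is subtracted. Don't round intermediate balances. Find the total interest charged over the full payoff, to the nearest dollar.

Monthly rate r = 24%/12 = 2% = 0.02.
Payoff takes n = ⌈−ln(1 − rB₀/P)/ln(1+r)⌉ = ⌈36.570⌉ = 37 payments; the last is $194.68.
Total paid = 36·$340.00 + $194.68 = $12,434.68.
Total interest = total paid − principal = $12,434.68 − $8,759.77 = $3,674.91.

$3,675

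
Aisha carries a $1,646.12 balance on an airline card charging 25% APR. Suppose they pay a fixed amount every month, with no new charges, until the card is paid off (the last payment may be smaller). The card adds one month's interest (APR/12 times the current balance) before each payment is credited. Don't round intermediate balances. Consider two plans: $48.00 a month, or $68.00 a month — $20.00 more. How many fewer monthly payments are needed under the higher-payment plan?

Monthly rate r = 25%/12 = 2.08333% = 0.0208333.
At $48.00/mo: n = ⌈−ln(1 − rB₀/P)/ln(1+r)⌉ = 61 payments (last $37.85); total interest = total paid − $1,646.12 = $1,271.73.
At $68.00/mo: 35 payments (last $2.60); total interest $668.48.
Payments saved = 61 − 35 = 26.

26 fewer payments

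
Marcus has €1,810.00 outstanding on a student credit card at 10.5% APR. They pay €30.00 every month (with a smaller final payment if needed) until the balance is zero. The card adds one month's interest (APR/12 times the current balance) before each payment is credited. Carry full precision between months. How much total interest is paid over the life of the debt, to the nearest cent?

€774.74

Monthly rate r = 10.5%/12 = 0.875% = 0.00875.
Payoff takes n = ⌈−ln(1 − rB₀/P)/ln(1+r)⌉ = ⌈86.158⌉ = 87 payments; the last is €4.74.
Total paid = 86·€30.00 + €4.74 = €2,584.74.
Total interest = total paid − principal = €2,584.74 − €1,810.00 = €774.74.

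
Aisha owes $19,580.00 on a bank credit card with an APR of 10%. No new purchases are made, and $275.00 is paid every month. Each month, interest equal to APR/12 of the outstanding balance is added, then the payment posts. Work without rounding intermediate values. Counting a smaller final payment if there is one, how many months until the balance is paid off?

Monthly rate r = 10%/12 = 0.833333% = 0.00833333.
Recurrence: B ← B·(1+r) − $275.00.
Month 1: interest $163.17; balance after payment $19,468.17.
Month 2: interest $162.23; balance after payment $19,355.40.
Closed form: n = −ln(1 − rB₀/P)/ln(1+r) = −ln(0.40667)/ln(1.00833) ≈ 108.421, so the balance reaches zero during payment 109.

109 payments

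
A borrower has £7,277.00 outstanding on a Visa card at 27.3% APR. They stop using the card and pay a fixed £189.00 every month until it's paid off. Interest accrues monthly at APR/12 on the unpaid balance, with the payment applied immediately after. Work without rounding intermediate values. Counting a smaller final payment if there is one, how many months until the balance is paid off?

93 months

Monthly rate r = 27.3%/12 = 2.275% = 0.02275.
Recurrence: B ← B·(1+r) − £189.00.
Month 1: interest £165.55; balance after payment £7,253.55.
Month 2: interest £165.02; balance after payment £7,229.57.
Closed form: n = −ln(1 − rB₀/P)/ln(1+r) = −ln(0.12406)/ln(1.02275) ≈ 92.774, so the balance reaches zero during payment 93.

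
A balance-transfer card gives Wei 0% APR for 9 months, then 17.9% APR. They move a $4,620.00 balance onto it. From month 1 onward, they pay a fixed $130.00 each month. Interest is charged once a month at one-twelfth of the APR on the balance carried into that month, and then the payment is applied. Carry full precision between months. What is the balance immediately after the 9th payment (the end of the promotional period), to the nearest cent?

Promo months 1–9 at r₀ = 0%/12 = 0; months 10+ at r₁ = 17.9%/12 = 0.0149167.
After month 9 (no interest yet): B = $4,620.00 − 9·$130.00 = $3,450.00.

$3,450.00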